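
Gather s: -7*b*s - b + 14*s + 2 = -b + s*(14 - 7*b) + 2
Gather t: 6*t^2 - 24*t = 6*t^2 - 24*t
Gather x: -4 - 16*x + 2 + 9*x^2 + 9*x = 9*x^2 - 7*x - 2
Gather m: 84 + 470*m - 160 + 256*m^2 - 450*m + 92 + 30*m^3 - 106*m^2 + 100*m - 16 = 30*m^3 + 150*m^2 + 120*m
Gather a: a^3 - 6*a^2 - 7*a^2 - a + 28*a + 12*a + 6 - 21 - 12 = a^3 - 13*a^2 + 39*a - 27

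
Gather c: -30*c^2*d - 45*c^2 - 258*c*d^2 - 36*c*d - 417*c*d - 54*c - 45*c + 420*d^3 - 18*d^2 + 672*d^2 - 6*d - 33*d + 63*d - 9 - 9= c^2*(-30*d - 45) + c*(-258*d^2 - 453*d - 99) + 420*d^3 + 654*d^2 + 24*d - 18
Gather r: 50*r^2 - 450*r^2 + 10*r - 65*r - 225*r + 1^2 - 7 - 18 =-400*r^2 - 280*r - 24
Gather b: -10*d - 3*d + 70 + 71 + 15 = 156 - 13*d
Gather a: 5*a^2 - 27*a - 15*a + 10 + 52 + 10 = 5*a^2 - 42*a + 72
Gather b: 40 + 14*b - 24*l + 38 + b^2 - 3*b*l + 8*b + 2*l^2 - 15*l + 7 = b^2 + b*(22 - 3*l) + 2*l^2 - 39*l + 85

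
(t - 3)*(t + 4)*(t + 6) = t^3 + 7*t^2 - 6*t - 72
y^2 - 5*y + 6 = (y - 3)*(y - 2)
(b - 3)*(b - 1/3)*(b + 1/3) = b^3 - 3*b^2 - b/9 + 1/3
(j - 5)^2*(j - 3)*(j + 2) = j^4 - 11*j^3 + 29*j^2 + 35*j - 150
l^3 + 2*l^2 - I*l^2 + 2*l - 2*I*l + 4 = (l + 2)*(l - 2*I)*(l + I)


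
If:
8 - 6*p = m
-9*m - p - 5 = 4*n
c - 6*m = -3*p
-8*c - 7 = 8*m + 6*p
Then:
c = -251/118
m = 17/59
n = -3143/1416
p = 455/354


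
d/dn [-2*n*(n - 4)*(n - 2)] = -6*n^2 + 24*n - 16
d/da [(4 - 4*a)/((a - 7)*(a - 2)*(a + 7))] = 4*(2*a^3 - 5*a^2 + 4*a - 49)/(a^6 - 4*a^5 - 94*a^4 + 392*a^3 + 2009*a^2 - 9604*a + 9604)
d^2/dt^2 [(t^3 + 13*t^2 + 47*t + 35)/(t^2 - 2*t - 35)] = 224/(t^3 - 21*t^2 + 147*t - 343)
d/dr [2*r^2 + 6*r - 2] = 4*r + 6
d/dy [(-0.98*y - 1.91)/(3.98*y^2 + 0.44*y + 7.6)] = (3.9004*y^2 + 15.2036*y - 6.6076)/(15.8404*y^4 + 3.5024*y^3 + 60.6896*y^2 + 6.688*y + 57.76)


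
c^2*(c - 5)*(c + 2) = c^4 - 3*c^3 - 10*c^2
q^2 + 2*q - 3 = (q - 1)*(q + 3)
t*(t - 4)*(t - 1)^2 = t^4 - 6*t^3 + 9*t^2 - 4*t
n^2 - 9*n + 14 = (n - 7)*(n - 2)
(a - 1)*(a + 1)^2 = a^3 + a^2 - a - 1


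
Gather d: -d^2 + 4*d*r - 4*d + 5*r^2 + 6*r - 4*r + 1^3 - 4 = -d^2 + d*(4*r - 4) + 5*r^2 + 2*r - 3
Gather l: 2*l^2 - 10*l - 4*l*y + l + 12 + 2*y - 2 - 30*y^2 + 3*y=2*l^2 + l*(-4*y - 9) - 30*y^2 + 5*y + 10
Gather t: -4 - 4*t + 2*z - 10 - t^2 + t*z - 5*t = -t^2 + t*(z - 9) + 2*z - 14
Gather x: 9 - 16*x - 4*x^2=-4*x^2 - 16*x + 9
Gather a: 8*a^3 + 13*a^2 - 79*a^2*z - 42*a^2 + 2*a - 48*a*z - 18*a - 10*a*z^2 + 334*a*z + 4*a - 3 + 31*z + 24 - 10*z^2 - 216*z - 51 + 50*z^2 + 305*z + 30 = 8*a^3 + a^2*(-79*z - 29) + a*(-10*z^2 + 286*z - 12) + 40*z^2 + 120*z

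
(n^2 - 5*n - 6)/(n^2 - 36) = (n + 1)/(n + 6)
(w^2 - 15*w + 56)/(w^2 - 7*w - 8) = (w - 7)/(w + 1)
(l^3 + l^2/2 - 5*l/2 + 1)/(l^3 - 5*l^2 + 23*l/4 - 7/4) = 2*(l + 2)/(2*l - 7)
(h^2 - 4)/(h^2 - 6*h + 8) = (h + 2)/(h - 4)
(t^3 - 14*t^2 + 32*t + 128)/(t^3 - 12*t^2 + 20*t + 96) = (t - 8)/(t - 6)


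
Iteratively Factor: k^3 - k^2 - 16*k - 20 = (k + 2)*(k^2 - 3*k - 10) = (k + 2)^2*(k - 5)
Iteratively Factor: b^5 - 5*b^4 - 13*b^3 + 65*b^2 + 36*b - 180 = (b - 3)*(b^4 - 2*b^3 - 19*b^2 + 8*b + 60) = (b - 3)*(b + 3)*(b^3 - 5*b^2 - 4*b + 20) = (b - 3)*(b + 2)*(b + 3)*(b^2 - 7*b + 10) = (b - 5)*(b - 3)*(b + 2)*(b + 3)*(b - 2)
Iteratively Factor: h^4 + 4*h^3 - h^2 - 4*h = (h - 1)*(h^3 + 5*h^2 + 4*h) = h*(h - 1)*(h^2 + 5*h + 4) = h*(h - 1)*(h + 4)*(h + 1)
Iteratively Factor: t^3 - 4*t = (t + 2)*(t^2 - 2*t) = (t - 2)*(t + 2)*(t)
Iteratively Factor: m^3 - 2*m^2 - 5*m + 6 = (m - 3)*(m^2 + m - 2) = (m - 3)*(m + 2)*(m - 1)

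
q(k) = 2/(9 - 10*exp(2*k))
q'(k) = 40*exp(2*k)/(9 - 10*exp(2*k))^2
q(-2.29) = 0.22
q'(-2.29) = 0.01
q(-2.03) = 0.23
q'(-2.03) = 0.01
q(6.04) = -0.00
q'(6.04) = 0.00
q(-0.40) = 0.44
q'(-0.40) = 0.88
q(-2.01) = 0.23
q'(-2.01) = 0.01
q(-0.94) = 0.27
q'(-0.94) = 0.11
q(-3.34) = 0.22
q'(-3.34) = 0.00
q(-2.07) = 0.23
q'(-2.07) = 0.01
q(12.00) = 0.00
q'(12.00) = 0.00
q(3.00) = 0.00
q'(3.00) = 0.00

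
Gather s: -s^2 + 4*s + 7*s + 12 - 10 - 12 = -s^2 + 11*s - 10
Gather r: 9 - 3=6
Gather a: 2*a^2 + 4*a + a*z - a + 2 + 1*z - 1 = 2*a^2 + a*(z + 3) + z + 1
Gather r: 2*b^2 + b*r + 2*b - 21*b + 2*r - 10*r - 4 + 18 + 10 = 2*b^2 - 19*b + r*(b - 8) + 24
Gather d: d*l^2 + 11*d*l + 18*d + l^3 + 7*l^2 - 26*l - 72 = d*(l^2 + 11*l + 18) + l^3 + 7*l^2 - 26*l - 72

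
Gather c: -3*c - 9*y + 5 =-3*c - 9*y + 5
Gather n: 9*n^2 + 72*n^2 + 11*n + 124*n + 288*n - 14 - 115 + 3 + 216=81*n^2 + 423*n + 90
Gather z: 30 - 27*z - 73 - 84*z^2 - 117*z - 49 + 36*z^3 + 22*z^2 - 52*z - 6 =36*z^3 - 62*z^2 - 196*z - 98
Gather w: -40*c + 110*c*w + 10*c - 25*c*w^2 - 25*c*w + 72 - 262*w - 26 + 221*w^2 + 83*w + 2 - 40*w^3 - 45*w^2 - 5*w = -30*c - 40*w^3 + w^2*(176 - 25*c) + w*(85*c - 184) + 48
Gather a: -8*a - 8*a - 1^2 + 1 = -16*a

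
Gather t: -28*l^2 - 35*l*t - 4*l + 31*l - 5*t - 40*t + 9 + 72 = -28*l^2 + 27*l + t*(-35*l - 45) + 81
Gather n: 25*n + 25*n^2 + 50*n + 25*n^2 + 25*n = 50*n^2 + 100*n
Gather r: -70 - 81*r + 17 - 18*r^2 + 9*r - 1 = -18*r^2 - 72*r - 54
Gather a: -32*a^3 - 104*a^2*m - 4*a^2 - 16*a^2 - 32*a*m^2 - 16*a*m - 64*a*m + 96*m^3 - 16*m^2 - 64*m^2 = -32*a^3 + a^2*(-104*m - 20) + a*(-32*m^2 - 80*m) + 96*m^3 - 80*m^2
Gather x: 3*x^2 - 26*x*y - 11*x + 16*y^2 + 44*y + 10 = 3*x^2 + x*(-26*y - 11) + 16*y^2 + 44*y + 10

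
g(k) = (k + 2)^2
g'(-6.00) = -8.00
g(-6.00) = 16.00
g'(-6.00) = -8.00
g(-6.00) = 16.00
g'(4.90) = 13.80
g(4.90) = 47.61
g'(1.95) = 7.90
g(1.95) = 15.60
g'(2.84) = 9.68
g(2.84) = 23.43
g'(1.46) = 6.92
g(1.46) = 11.97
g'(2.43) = 8.86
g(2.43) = 19.62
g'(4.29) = 12.58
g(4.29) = 39.56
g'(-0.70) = 2.60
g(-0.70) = 1.69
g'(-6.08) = -8.16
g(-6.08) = 16.65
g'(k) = 2*k + 4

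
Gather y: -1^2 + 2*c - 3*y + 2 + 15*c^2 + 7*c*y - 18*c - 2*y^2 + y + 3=15*c^2 - 16*c - 2*y^2 + y*(7*c - 2) + 4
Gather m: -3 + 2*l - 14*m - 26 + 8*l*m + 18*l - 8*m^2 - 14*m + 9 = 20*l - 8*m^2 + m*(8*l - 28) - 20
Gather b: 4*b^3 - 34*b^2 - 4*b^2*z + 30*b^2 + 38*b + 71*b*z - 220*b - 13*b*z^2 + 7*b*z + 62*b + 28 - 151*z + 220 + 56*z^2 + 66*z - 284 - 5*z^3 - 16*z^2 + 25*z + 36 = 4*b^3 + b^2*(-4*z - 4) + b*(-13*z^2 + 78*z - 120) - 5*z^3 + 40*z^2 - 60*z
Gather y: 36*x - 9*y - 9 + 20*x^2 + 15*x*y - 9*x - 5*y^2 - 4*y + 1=20*x^2 + 27*x - 5*y^2 + y*(15*x - 13) - 8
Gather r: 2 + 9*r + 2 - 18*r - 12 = -9*r - 8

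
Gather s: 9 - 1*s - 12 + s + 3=0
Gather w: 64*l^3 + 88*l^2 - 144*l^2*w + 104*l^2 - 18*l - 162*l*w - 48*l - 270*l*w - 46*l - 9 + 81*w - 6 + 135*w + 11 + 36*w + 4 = 64*l^3 + 192*l^2 - 112*l + w*(-144*l^2 - 432*l + 252)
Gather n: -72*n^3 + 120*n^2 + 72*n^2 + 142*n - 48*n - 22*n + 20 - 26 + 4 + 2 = -72*n^3 + 192*n^2 + 72*n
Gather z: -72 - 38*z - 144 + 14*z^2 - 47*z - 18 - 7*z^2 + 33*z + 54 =7*z^2 - 52*z - 180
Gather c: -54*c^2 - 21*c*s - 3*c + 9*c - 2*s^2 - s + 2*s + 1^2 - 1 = -54*c^2 + c*(6 - 21*s) - 2*s^2 + s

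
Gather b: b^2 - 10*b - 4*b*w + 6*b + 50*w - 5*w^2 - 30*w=b^2 + b*(-4*w - 4) - 5*w^2 + 20*w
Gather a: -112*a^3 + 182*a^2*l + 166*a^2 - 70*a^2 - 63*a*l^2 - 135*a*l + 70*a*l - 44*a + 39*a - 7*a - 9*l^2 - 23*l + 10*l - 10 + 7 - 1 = -112*a^3 + a^2*(182*l + 96) + a*(-63*l^2 - 65*l - 12) - 9*l^2 - 13*l - 4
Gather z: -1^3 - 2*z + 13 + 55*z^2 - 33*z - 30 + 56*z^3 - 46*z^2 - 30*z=56*z^3 + 9*z^2 - 65*z - 18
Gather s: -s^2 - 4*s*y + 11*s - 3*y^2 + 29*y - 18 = -s^2 + s*(11 - 4*y) - 3*y^2 + 29*y - 18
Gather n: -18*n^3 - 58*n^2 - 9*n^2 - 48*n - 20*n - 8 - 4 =-18*n^3 - 67*n^2 - 68*n - 12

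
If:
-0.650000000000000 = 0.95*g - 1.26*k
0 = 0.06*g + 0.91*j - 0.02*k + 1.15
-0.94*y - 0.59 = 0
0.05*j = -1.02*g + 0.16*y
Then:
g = -0.04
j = -1.25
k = 0.49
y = -0.63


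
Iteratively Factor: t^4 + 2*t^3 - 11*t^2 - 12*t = (t)*(t^3 + 2*t^2 - 11*t - 12) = t*(t + 4)*(t^2 - 2*t - 3) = t*(t + 1)*(t + 4)*(t - 3)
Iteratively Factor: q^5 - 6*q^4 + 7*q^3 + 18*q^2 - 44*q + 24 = (q - 1)*(q^4 - 5*q^3 + 2*q^2 + 20*q - 24) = (q - 3)*(q - 1)*(q^3 - 2*q^2 - 4*q + 8) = (q - 3)*(q - 2)*(q - 1)*(q^2 - 4) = (q - 3)*(q - 2)^2*(q - 1)*(q + 2)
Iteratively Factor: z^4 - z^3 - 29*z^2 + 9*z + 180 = (z - 5)*(z^3 + 4*z^2 - 9*z - 36) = (z - 5)*(z + 4)*(z^2 - 9) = (z - 5)*(z - 3)*(z + 4)*(z + 3)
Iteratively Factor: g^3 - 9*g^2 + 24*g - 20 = (g - 2)*(g^2 - 7*g + 10) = (g - 2)^2*(g - 5)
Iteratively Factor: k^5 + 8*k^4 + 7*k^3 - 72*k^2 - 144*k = (k + 4)*(k^4 + 4*k^3 - 9*k^2 - 36*k) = (k + 3)*(k + 4)*(k^3 + k^2 - 12*k) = (k - 3)*(k + 3)*(k + 4)*(k^2 + 4*k) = (k - 3)*(k + 3)*(k + 4)^2*(k)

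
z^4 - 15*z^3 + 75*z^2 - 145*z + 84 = (z - 7)*(z - 4)*(z - 3)*(z - 1)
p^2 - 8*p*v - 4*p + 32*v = (p - 4)*(p - 8*v)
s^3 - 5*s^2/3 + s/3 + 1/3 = (s - 1)^2*(s + 1/3)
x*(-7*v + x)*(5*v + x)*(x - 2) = -35*v^2*x^2 + 70*v^2*x - 2*v*x^3 + 4*v*x^2 + x^4 - 2*x^3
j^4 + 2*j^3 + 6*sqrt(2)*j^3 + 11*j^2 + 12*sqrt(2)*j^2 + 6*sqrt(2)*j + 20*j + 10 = (j + 1)^2*(j + sqrt(2))*(j + 5*sqrt(2))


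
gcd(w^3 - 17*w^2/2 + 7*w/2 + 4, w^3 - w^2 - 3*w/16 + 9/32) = w + 1/2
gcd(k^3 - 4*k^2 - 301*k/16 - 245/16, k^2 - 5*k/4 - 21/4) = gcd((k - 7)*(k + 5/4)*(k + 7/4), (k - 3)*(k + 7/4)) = k + 7/4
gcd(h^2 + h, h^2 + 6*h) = h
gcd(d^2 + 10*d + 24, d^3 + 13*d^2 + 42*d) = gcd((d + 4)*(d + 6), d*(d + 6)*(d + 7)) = d + 6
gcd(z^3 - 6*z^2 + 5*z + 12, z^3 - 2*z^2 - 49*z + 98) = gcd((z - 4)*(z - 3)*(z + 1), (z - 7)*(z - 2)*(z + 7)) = 1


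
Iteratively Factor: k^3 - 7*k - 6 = (k + 1)*(k^2 - k - 6) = (k - 3)*(k + 1)*(k + 2)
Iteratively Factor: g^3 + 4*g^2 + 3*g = (g + 3)*(g^2 + g) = (g + 1)*(g + 3)*(g)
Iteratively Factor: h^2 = (h)*(h)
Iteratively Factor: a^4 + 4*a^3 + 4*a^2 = (a + 2)*(a^3 + 2*a^2) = a*(a + 2)*(a^2 + 2*a) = a^2*(a + 2)*(a + 2)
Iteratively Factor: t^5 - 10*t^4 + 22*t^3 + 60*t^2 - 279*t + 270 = (t - 3)*(t^4 - 7*t^3 + t^2 + 63*t - 90) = (t - 3)*(t - 2)*(t^3 - 5*t^2 - 9*t + 45) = (t - 5)*(t - 3)*(t - 2)*(t^2 - 9) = (t - 5)*(t - 3)*(t - 2)*(t + 3)*(t - 3)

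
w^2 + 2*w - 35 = (w - 5)*(w + 7)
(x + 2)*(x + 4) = x^2 + 6*x + 8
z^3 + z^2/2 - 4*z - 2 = (z - 2)*(z + 1/2)*(z + 2)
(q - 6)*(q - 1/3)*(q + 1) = q^3 - 16*q^2/3 - 13*q/3 + 2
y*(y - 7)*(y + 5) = y^3 - 2*y^2 - 35*y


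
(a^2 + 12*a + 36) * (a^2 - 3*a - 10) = a^4 + 9*a^3 - 10*a^2 - 228*a - 360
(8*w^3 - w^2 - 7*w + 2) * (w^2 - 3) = 8*w^5 - w^4 - 31*w^3 + 5*w^2 + 21*w - 6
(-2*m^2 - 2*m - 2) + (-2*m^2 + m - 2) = -4*m^2 - m - 4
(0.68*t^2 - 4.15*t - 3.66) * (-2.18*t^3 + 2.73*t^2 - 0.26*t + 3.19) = -1.4824*t^5 + 10.9034*t^4 - 3.5275*t^3 - 6.7436*t^2 - 12.2869*t - 11.6754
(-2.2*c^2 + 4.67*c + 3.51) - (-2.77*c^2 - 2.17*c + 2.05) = 0.57*c^2 + 6.84*c + 1.46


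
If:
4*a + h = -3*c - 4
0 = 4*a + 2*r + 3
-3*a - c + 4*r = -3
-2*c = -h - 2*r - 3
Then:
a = -11/47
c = -20/47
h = -84/47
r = -97/94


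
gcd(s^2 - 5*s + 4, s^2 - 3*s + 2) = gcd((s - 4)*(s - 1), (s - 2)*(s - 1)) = s - 1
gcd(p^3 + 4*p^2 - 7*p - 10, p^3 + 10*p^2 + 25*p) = p + 5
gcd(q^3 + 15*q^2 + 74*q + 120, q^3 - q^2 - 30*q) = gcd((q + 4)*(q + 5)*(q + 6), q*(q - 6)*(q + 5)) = q + 5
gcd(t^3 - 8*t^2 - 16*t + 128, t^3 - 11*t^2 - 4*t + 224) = t^2 - 4*t - 32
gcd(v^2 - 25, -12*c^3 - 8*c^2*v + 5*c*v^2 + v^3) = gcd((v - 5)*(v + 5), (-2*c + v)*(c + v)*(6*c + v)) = 1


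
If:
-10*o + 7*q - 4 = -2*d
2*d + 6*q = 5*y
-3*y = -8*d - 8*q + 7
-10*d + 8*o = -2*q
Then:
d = 489/1108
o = 719/2216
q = 1007/1108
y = 351/277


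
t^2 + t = t*(t + 1)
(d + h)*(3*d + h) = 3*d^2 + 4*d*h + h^2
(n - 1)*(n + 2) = n^2 + n - 2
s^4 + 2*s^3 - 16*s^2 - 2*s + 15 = (s - 3)*(s - 1)*(s + 1)*(s + 5)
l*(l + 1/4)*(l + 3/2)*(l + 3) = l^4 + 19*l^3/4 + 45*l^2/8 + 9*l/8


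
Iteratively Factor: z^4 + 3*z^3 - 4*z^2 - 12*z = (z - 2)*(z^3 + 5*z^2 + 6*z) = z*(z - 2)*(z^2 + 5*z + 6) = z*(z - 2)*(z + 3)*(z + 2)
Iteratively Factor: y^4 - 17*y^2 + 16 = (y + 4)*(y^3 - 4*y^2 - y + 4) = (y + 1)*(y + 4)*(y^2 - 5*y + 4) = (y - 4)*(y + 1)*(y + 4)*(y - 1)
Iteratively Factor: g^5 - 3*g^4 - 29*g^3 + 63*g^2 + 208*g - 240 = (g + 4)*(g^4 - 7*g^3 - g^2 + 67*g - 60) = (g - 1)*(g + 4)*(g^3 - 6*g^2 - 7*g + 60) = (g - 4)*(g - 1)*(g + 4)*(g^2 - 2*g - 15) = (g - 5)*(g - 4)*(g - 1)*(g + 4)*(g + 3)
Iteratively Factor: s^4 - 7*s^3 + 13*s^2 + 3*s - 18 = (s + 1)*(s^3 - 8*s^2 + 21*s - 18) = (s - 3)*(s + 1)*(s^2 - 5*s + 6) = (s - 3)*(s - 2)*(s + 1)*(s - 3)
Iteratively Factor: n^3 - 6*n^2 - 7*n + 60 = (n - 5)*(n^2 - n - 12) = (n - 5)*(n + 3)*(n - 4)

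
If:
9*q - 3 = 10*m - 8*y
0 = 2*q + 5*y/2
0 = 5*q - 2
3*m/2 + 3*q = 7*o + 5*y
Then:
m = -49/250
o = 179/500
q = 2/5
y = -8/25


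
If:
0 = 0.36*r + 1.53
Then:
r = -4.25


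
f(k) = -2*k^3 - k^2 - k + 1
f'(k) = -6*k^2 - 2*k - 1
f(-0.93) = 2.67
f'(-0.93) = -4.33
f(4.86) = -257.06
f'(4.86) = -152.44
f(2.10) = -24.03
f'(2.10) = -31.66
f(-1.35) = 5.45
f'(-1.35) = -9.24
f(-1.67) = 9.20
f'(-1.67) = -14.39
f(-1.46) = 6.55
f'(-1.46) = -10.87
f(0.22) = 0.71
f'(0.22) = -1.73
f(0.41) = 0.28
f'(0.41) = -2.83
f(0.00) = 1.00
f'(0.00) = -1.00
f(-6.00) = 403.00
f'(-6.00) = -205.00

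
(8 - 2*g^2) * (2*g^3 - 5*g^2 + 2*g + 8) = -4*g^5 + 10*g^4 + 12*g^3 - 56*g^2 + 16*g + 64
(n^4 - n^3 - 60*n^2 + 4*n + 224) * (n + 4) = n^5 + 3*n^4 - 64*n^3 - 236*n^2 + 240*n + 896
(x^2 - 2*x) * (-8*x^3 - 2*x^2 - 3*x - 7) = -8*x^5 + 14*x^4 + x^3 - x^2 + 14*x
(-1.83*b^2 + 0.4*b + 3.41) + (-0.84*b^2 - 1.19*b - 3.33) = -2.67*b^2 - 0.79*b + 0.0800000000000001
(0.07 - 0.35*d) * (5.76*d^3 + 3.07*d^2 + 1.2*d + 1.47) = -2.016*d^4 - 0.6713*d^3 - 0.2051*d^2 - 0.4305*d + 0.1029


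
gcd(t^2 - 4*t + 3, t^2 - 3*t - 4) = 1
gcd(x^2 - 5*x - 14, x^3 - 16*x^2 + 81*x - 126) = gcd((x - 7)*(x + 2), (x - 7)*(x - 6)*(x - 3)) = x - 7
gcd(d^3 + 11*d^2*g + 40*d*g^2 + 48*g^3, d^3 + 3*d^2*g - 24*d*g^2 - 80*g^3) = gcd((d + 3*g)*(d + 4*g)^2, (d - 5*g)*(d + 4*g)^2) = d^2 + 8*d*g + 16*g^2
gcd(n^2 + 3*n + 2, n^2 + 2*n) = n + 2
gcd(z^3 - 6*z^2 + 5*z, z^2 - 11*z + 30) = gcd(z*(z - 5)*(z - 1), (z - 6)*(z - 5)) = z - 5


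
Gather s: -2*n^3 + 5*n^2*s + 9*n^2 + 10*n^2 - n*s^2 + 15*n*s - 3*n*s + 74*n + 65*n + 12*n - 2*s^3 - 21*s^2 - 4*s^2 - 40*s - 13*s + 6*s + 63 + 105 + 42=-2*n^3 + 19*n^2 + 151*n - 2*s^3 + s^2*(-n - 25) + s*(5*n^2 + 12*n - 47) + 210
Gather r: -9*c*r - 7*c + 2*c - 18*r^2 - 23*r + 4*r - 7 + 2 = -5*c - 18*r^2 + r*(-9*c - 19) - 5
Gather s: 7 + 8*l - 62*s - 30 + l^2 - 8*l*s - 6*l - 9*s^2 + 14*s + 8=l^2 + 2*l - 9*s^2 + s*(-8*l - 48) - 15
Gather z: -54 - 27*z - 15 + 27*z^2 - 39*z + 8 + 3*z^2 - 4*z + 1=30*z^2 - 70*z - 60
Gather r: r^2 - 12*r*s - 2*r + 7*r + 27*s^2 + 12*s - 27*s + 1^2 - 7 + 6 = r^2 + r*(5 - 12*s) + 27*s^2 - 15*s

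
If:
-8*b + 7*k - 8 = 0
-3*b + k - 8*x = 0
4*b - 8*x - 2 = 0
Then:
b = 22/41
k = 72/41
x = 3/164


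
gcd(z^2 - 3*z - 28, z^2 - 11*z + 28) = z - 7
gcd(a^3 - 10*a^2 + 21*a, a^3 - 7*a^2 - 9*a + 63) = a^2 - 10*a + 21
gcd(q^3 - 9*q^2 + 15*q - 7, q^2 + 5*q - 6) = q - 1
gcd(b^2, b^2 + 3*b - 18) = 1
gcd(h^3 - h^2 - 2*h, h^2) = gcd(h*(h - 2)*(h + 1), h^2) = h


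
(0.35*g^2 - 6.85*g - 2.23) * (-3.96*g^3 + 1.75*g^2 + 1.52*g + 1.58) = -1.386*g^5 + 27.7385*g^4 - 2.6247*g^3 - 13.7615*g^2 - 14.2126*g - 3.5234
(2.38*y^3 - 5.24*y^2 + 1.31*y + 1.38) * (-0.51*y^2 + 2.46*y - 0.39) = -1.2138*y^5 + 8.5272*y^4 - 14.4867*y^3 + 4.5624*y^2 + 2.8839*y - 0.5382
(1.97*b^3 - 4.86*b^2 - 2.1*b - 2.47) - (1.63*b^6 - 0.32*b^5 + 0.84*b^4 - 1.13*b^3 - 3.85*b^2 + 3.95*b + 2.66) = -1.63*b^6 + 0.32*b^5 - 0.84*b^4 + 3.1*b^3 - 1.01*b^2 - 6.05*b - 5.13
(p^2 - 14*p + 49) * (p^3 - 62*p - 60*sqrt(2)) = p^5 - 14*p^4 - 13*p^3 - 60*sqrt(2)*p^2 + 868*p^2 - 3038*p + 840*sqrt(2)*p - 2940*sqrt(2)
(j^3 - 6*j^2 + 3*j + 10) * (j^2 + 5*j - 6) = j^5 - j^4 - 33*j^3 + 61*j^2 + 32*j - 60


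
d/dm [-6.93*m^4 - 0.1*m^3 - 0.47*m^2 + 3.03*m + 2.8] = -27.72*m^3 - 0.3*m^2 - 0.94*m + 3.03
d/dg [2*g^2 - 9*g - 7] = 4*g - 9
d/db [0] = 0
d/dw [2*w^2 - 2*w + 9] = 4*w - 2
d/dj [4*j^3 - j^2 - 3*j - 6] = 12*j^2 - 2*j - 3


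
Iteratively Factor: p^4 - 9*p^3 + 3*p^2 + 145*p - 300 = (p - 5)*(p^3 - 4*p^2 - 17*p + 60) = (p - 5)*(p + 4)*(p^2 - 8*p + 15) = (p - 5)*(p - 3)*(p + 4)*(p - 5)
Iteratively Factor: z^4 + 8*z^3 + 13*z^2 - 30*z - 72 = (z - 2)*(z^3 + 10*z^2 + 33*z + 36) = (z - 2)*(z + 4)*(z^2 + 6*z + 9) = (z - 2)*(z + 3)*(z + 4)*(z + 3)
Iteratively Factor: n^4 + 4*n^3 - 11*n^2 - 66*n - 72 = (n + 3)*(n^3 + n^2 - 14*n - 24) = (n + 3)^2*(n^2 - 2*n - 8) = (n - 4)*(n + 3)^2*(n + 2)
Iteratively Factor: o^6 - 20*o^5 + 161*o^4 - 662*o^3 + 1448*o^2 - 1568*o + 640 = (o - 2)*(o^5 - 18*o^4 + 125*o^3 - 412*o^2 + 624*o - 320) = (o - 2)*(o - 1)*(o^4 - 17*o^3 + 108*o^2 - 304*o + 320) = (o - 5)*(o - 2)*(o - 1)*(o^3 - 12*o^2 + 48*o - 64) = (o - 5)*(o - 4)*(o - 2)*(o - 1)*(o^2 - 8*o + 16) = (o - 5)*(o - 4)^2*(o - 2)*(o - 1)*(o - 4)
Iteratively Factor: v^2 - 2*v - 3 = (v + 1)*(v - 3)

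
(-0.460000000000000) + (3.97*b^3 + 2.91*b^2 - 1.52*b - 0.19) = 3.97*b^3 + 2.91*b^2 - 1.52*b - 0.65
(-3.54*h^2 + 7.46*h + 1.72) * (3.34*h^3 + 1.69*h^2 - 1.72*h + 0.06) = -11.8236*h^5 + 18.9338*h^4 + 24.441*h^3 - 10.1368*h^2 - 2.5108*h + 0.1032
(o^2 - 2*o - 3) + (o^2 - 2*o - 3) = 2*o^2 - 4*o - 6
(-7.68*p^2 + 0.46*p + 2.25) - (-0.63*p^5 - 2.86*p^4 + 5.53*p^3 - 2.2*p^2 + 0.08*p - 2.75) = 0.63*p^5 + 2.86*p^4 - 5.53*p^3 - 5.48*p^2 + 0.38*p + 5.0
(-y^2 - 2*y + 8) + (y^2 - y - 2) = 6 - 3*y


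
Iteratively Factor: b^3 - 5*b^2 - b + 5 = (b - 5)*(b^2 - 1) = (b - 5)*(b - 1)*(b + 1)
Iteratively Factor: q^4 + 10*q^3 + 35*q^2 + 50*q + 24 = (q + 1)*(q^3 + 9*q^2 + 26*q + 24) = (q + 1)*(q + 4)*(q^2 + 5*q + 6) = (q + 1)*(q + 2)*(q + 4)*(q + 3)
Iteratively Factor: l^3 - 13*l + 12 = (l + 4)*(l^2 - 4*l + 3) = (l - 1)*(l + 4)*(l - 3)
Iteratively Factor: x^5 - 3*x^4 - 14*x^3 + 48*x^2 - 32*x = (x - 1)*(x^4 - 2*x^3 - 16*x^2 + 32*x) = (x - 2)*(x - 1)*(x^3 - 16*x) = x*(x - 2)*(x - 1)*(x^2 - 16) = x*(x - 4)*(x - 2)*(x - 1)*(x + 4)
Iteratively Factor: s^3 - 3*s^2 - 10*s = (s)*(s^2 - 3*s - 10) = s*(s - 5)*(s + 2)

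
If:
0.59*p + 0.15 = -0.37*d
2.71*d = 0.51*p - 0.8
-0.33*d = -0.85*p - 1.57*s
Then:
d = -0.31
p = -0.06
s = -0.03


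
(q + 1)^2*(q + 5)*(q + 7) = q^4 + 14*q^3 + 60*q^2 + 82*q + 35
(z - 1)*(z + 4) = z^2 + 3*z - 4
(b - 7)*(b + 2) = b^2 - 5*b - 14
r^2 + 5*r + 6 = (r + 2)*(r + 3)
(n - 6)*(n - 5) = n^2 - 11*n + 30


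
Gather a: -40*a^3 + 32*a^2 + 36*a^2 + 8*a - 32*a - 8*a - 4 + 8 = -40*a^3 + 68*a^2 - 32*a + 4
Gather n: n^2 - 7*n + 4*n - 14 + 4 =n^2 - 3*n - 10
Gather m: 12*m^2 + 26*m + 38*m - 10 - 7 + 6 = 12*m^2 + 64*m - 11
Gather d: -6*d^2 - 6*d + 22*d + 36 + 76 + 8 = -6*d^2 + 16*d + 120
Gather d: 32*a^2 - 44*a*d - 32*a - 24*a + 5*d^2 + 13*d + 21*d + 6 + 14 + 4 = 32*a^2 - 56*a + 5*d^2 + d*(34 - 44*a) + 24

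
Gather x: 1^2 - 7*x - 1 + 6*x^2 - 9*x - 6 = 6*x^2 - 16*x - 6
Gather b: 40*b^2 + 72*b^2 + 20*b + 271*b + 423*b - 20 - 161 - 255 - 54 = 112*b^2 + 714*b - 490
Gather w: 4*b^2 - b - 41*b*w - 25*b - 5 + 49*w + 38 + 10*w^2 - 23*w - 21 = 4*b^2 - 26*b + 10*w^2 + w*(26 - 41*b) + 12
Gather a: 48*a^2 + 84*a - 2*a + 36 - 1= 48*a^2 + 82*a + 35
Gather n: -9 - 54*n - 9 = -54*n - 18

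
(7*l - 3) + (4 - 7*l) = 1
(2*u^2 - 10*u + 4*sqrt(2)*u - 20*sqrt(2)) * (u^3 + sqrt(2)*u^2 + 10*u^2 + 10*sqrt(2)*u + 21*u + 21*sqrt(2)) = 2*u^5 + 6*sqrt(2)*u^4 + 10*u^4 - 50*u^3 + 30*sqrt(2)*u^3 - 174*sqrt(2)*u^2 - 170*u^2 - 630*sqrt(2)*u - 232*u - 840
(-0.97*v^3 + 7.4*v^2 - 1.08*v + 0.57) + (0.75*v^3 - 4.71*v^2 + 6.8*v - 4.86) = -0.22*v^3 + 2.69*v^2 + 5.72*v - 4.29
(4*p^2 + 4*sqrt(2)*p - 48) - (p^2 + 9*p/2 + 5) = 3*p^2 - 9*p/2 + 4*sqrt(2)*p - 53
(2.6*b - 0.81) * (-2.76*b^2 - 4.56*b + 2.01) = -7.176*b^3 - 9.6204*b^2 + 8.9196*b - 1.6281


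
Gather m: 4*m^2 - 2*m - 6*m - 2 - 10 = 4*m^2 - 8*m - 12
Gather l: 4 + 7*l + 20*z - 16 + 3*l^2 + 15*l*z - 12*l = 3*l^2 + l*(15*z - 5) + 20*z - 12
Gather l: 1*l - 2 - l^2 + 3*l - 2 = -l^2 + 4*l - 4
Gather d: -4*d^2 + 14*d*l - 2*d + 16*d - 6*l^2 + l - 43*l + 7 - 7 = -4*d^2 + d*(14*l + 14) - 6*l^2 - 42*l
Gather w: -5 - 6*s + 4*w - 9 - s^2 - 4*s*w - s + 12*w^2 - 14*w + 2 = -s^2 - 7*s + 12*w^2 + w*(-4*s - 10) - 12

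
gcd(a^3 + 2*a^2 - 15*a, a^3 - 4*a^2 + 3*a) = a^2 - 3*a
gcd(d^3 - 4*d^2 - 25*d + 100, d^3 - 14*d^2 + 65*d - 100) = d^2 - 9*d + 20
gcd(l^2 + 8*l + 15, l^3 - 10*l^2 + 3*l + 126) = l + 3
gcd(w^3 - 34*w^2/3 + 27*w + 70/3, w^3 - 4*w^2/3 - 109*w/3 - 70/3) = w^2 - 19*w/3 - 14/3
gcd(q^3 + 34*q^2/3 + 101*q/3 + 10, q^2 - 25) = q + 5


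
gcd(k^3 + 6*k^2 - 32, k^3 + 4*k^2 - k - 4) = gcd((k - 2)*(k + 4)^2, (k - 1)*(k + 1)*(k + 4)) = k + 4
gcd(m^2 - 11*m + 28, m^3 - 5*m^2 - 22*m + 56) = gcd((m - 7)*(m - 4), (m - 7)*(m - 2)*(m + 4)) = m - 7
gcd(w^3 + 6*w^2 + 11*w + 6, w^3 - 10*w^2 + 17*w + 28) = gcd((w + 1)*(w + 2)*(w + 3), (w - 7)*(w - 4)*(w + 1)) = w + 1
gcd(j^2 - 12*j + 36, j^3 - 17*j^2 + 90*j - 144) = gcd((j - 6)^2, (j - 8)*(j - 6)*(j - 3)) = j - 6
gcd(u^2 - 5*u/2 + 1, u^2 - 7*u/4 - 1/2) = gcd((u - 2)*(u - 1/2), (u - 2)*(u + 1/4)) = u - 2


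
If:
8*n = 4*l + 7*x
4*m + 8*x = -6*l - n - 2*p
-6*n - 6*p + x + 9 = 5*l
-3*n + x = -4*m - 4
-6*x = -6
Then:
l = -97/64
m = -595/512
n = 15/128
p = 45/16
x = 1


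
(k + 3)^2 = k^2 + 6*k + 9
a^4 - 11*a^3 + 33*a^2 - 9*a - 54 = (a - 6)*(a - 3)^2*(a + 1)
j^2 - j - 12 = (j - 4)*(j + 3)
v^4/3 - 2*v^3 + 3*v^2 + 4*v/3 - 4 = (v/3 + 1/3)*(v - 3)*(v - 2)^2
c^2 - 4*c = c*(c - 4)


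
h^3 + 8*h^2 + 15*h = h*(h + 3)*(h + 5)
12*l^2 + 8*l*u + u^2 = (2*l + u)*(6*l + u)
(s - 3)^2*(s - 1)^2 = s^4 - 8*s^3 + 22*s^2 - 24*s + 9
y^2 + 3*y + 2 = (y + 1)*(y + 2)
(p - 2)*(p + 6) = p^2 + 4*p - 12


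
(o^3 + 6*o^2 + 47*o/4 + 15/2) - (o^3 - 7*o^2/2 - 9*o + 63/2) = 19*o^2/2 + 83*o/4 - 24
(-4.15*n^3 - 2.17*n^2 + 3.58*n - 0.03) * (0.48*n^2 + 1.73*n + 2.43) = -1.992*n^5 - 8.2211*n^4 - 12.1202*n^3 + 0.9059*n^2 + 8.6475*n - 0.0729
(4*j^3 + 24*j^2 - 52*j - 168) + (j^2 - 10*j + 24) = 4*j^3 + 25*j^2 - 62*j - 144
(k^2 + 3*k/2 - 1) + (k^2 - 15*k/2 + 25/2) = 2*k^2 - 6*k + 23/2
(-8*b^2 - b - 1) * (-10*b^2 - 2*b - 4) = 80*b^4 + 26*b^3 + 44*b^2 + 6*b + 4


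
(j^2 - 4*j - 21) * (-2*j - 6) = -2*j^3 + 2*j^2 + 66*j + 126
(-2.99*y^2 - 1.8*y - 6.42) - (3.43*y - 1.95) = -2.99*y^2 - 5.23*y - 4.47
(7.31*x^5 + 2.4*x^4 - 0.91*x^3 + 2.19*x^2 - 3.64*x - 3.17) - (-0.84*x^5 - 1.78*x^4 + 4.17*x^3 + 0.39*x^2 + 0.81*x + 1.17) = 8.15*x^5 + 4.18*x^4 - 5.08*x^3 + 1.8*x^2 - 4.45*x - 4.34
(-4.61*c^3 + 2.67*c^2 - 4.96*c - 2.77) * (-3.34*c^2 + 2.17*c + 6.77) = 15.3974*c^5 - 18.9215*c^4 - 8.8494*c^3 + 16.5645*c^2 - 39.5901*c - 18.7529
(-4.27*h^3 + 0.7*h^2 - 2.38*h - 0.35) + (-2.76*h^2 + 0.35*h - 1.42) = -4.27*h^3 - 2.06*h^2 - 2.03*h - 1.77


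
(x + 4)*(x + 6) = x^2 + 10*x + 24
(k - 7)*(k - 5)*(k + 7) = k^3 - 5*k^2 - 49*k + 245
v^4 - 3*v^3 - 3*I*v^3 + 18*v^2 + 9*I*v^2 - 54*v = v*(v - 3)*(v - 6*I)*(v + 3*I)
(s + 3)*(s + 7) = s^2 + 10*s + 21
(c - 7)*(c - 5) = c^2 - 12*c + 35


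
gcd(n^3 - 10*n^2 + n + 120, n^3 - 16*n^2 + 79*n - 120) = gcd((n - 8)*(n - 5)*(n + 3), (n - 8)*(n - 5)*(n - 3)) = n^2 - 13*n + 40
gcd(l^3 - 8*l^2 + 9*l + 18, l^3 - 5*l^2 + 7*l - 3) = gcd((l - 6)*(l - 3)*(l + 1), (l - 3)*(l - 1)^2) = l - 3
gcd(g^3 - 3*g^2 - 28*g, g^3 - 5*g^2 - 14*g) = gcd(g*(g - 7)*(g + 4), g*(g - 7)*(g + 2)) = g^2 - 7*g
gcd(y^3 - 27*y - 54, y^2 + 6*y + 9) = y^2 + 6*y + 9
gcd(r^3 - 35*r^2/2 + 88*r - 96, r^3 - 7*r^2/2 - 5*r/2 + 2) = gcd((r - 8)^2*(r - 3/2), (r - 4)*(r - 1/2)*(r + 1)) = 1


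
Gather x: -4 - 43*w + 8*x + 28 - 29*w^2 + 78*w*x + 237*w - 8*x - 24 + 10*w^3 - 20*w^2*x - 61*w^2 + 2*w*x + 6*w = 10*w^3 - 90*w^2 + 200*w + x*(-20*w^2 + 80*w)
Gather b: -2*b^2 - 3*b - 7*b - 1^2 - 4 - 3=-2*b^2 - 10*b - 8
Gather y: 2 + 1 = 3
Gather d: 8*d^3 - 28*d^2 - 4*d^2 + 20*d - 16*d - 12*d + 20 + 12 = 8*d^3 - 32*d^2 - 8*d + 32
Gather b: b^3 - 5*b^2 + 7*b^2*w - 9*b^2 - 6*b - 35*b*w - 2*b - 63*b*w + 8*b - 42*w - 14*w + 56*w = b^3 + b^2*(7*w - 14) - 98*b*w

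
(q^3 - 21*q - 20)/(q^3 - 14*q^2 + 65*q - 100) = (q^2 + 5*q + 4)/(q^2 - 9*q + 20)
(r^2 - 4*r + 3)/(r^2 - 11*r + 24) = (r - 1)/(r - 8)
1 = 1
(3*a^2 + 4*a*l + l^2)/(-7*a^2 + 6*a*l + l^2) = (3*a^2 + 4*a*l + l^2)/(-7*a^2 + 6*a*l + l^2)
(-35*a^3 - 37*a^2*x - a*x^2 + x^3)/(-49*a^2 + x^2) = (5*a^2 + 6*a*x + x^2)/(7*a + x)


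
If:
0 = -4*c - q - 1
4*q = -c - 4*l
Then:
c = -q/4 - 1/4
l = 1/16 - 15*q/16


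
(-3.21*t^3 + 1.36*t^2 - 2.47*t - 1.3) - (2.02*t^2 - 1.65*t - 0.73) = -3.21*t^3 - 0.66*t^2 - 0.82*t - 0.57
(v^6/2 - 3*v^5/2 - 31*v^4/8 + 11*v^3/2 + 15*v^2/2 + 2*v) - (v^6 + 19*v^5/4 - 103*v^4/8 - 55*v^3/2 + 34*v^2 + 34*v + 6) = -v^6/2 - 25*v^5/4 + 9*v^4 + 33*v^3 - 53*v^2/2 - 32*v - 6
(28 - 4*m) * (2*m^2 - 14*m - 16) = -8*m^3 + 112*m^2 - 328*m - 448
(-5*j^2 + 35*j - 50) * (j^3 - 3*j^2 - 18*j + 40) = -5*j^5 + 50*j^4 - 65*j^3 - 680*j^2 + 2300*j - 2000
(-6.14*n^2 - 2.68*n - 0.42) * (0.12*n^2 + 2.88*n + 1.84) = -0.7368*n^4 - 18.0048*n^3 - 19.0664*n^2 - 6.1408*n - 0.7728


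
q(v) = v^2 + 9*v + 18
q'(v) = 2*v + 9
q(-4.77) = -2.18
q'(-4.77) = -0.54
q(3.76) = 65.98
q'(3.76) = 16.52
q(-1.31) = 7.93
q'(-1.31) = 6.38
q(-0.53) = 13.51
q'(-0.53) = 7.94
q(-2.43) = 2.03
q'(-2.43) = 4.14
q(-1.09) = 9.38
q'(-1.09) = 6.82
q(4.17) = 72.92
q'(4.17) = 17.34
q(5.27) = 93.20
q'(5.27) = 19.54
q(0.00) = 18.00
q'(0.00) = 9.00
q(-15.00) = 108.00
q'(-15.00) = -21.00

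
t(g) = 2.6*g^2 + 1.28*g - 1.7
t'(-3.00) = -14.32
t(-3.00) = 17.86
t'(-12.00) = -61.12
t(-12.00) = 357.34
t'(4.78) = 26.14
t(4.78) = 63.82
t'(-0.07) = 0.92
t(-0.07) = -1.78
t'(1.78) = 10.54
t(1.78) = 8.82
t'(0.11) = 1.85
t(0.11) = -1.53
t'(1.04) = 6.69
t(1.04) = 2.44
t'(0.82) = 5.54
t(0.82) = 1.10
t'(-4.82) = -23.78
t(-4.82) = 52.53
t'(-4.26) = -20.87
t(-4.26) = 40.03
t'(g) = 5.2*g + 1.28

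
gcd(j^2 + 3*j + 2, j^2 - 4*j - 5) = j + 1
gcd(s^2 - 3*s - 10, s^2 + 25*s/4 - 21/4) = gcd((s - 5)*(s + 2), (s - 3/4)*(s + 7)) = 1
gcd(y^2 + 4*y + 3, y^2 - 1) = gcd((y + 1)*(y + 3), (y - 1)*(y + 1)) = y + 1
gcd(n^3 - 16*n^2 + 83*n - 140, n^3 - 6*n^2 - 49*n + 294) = n - 7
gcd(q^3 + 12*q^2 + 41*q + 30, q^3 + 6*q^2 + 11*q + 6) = q + 1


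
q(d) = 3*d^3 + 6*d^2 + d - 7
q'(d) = 9*d^2 + 12*d + 1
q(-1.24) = -4.73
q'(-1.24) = -0.04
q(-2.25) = -13.05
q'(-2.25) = 19.56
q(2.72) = 100.48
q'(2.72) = 100.23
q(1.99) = 42.39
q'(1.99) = 60.52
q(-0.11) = -7.04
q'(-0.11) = -0.21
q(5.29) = 610.30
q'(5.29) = 316.34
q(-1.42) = -4.91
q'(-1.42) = 2.11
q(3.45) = 191.06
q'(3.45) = 149.52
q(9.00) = 2675.00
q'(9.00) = 838.00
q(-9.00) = -1717.00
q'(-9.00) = 622.00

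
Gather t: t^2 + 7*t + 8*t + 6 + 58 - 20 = t^2 + 15*t + 44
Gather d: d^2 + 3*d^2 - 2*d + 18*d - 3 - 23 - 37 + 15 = 4*d^2 + 16*d - 48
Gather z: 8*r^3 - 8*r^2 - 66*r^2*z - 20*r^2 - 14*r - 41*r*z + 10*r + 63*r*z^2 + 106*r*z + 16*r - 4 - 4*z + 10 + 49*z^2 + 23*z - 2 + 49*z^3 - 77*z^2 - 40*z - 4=8*r^3 - 28*r^2 + 12*r + 49*z^3 + z^2*(63*r - 28) + z*(-66*r^2 + 65*r - 21)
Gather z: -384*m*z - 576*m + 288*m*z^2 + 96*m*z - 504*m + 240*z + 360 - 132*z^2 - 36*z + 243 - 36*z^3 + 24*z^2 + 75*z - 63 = -1080*m - 36*z^3 + z^2*(288*m - 108) + z*(279 - 288*m) + 540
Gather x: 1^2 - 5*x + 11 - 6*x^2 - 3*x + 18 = -6*x^2 - 8*x + 30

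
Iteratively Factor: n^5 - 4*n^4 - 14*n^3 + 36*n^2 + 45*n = (n + 1)*(n^4 - 5*n^3 - 9*n^2 + 45*n) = n*(n + 1)*(n^3 - 5*n^2 - 9*n + 45) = n*(n - 5)*(n + 1)*(n^2 - 9) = n*(n - 5)*(n + 1)*(n + 3)*(n - 3)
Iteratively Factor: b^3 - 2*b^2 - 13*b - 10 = (b - 5)*(b^2 + 3*b + 2) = (b - 5)*(b + 1)*(b + 2)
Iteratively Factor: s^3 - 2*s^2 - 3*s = (s - 3)*(s^2 + s) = (s - 3)*(s + 1)*(s)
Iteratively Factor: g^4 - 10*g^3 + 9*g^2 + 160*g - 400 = (g - 5)*(g^3 - 5*g^2 - 16*g + 80) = (g - 5)^2*(g^2 - 16) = (g - 5)^2*(g + 4)*(g - 4)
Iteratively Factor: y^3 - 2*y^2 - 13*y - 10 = (y + 1)*(y^2 - 3*y - 10) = (y - 5)*(y + 1)*(y + 2)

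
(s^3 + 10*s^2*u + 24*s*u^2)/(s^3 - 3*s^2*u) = (s^2 + 10*s*u + 24*u^2)/(s*(s - 3*u))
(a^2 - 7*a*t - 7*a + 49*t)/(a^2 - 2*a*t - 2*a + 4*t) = (a^2 - 7*a*t - 7*a + 49*t)/(a^2 - 2*a*t - 2*a + 4*t)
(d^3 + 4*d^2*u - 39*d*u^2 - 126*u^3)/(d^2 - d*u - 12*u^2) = (-d^2 - d*u + 42*u^2)/(-d + 4*u)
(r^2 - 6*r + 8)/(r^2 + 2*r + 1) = (r^2 - 6*r + 8)/(r^2 + 2*r + 1)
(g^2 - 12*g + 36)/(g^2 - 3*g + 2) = (g^2 - 12*g + 36)/(g^2 - 3*g + 2)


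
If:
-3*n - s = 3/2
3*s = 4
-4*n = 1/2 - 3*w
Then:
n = -17/18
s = 4/3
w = -59/54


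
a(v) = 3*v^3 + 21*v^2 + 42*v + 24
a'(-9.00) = 393.00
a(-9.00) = -840.00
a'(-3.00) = -3.00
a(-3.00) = 6.00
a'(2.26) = 182.89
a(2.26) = 260.81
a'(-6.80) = 172.56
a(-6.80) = -233.86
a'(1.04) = 95.41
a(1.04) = 93.77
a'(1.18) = 104.09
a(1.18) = 107.73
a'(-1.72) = -3.61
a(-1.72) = -1.38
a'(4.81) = 452.24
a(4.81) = 1045.73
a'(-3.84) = 13.43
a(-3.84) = 2.51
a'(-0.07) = 39.10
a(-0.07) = 21.16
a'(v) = 9*v^2 + 42*v + 42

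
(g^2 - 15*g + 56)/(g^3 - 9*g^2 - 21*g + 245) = (g - 8)/(g^2 - 2*g - 35)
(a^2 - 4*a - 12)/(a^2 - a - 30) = (a + 2)/(a + 5)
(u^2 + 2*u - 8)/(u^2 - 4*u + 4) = (u + 4)/(u - 2)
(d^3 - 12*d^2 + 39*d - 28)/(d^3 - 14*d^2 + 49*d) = (d^2 - 5*d + 4)/(d*(d - 7))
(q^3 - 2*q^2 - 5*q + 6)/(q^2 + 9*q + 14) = (q^2 - 4*q + 3)/(q + 7)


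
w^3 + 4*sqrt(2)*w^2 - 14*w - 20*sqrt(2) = (w - 2*sqrt(2))*(w + sqrt(2))*(w + 5*sqrt(2))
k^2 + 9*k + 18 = (k + 3)*(k + 6)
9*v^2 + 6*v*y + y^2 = (3*v + y)^2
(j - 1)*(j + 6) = j^2 + 5*j - 6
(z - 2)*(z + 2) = z^2 - 4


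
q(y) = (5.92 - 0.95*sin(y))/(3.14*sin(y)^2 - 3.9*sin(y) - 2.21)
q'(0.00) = 5.16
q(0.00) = -2.68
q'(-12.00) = 0.45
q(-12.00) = -1.59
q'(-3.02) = -10.33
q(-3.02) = -3.57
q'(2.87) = -1.62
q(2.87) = -1.87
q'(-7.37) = 2.05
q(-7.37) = 1.83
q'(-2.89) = -30.74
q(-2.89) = -5.89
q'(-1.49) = 0.23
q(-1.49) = 1.43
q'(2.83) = -1.38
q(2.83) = -1.81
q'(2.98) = -2.51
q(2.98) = -2.09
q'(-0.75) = 10.44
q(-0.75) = 3.44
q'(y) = (5.92 - 0.95*sin(y))*(-6.28*sin(y)*cos(y) + 3.9*cos(y))/(3.14*sin(y)^2 - 3.9*sin(y) - 2.21)^2 - 0.95*cos(y)/(3.14*sin(y)^2 - 3.9*sin(y) - 2.21)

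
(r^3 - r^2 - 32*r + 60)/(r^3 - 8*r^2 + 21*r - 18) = (r^2 + r - 30)/(r^2 - 6*r + 9)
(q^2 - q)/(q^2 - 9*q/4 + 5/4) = 4*q/(4*q - 5)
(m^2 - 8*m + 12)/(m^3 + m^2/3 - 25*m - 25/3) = 3*(m^2 - 8*m + 12)/(3*m^3 + m^2 - 75*m - 25)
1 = 1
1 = 1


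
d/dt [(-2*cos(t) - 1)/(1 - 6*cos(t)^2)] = 2*(6*cos(t)^2 + 6*cos(t) + 1)*sin(t)/(6*sin(t)^2 - 5)^2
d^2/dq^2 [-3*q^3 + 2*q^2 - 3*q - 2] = 4 - 18*q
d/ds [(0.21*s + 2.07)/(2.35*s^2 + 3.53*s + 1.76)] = (0.4935*s^2 + 0.7413*s - (0.21*s + 2.07)*(4.7*s + 3.53) + 0.3696)/(2.35*s^2 + 3.53*s + 1.76)^2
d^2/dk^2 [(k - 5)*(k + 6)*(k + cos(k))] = -k^2*cos(k) - 4*k*sin(k) - k*cos(k) + 6*k - 2*sin(k) + 32*cos(k) + 2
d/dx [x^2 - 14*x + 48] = 2*x - 14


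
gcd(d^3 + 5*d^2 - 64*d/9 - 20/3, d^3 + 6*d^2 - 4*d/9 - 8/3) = d^2 + 20*d/3 + 4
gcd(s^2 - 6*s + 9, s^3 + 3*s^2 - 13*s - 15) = s - 3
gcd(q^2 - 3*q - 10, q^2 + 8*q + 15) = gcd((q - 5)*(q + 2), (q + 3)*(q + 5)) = 1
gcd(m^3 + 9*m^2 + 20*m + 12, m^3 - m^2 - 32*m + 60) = m + 6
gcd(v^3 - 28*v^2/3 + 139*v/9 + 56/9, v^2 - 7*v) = v - 7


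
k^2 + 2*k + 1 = (k + 1)^2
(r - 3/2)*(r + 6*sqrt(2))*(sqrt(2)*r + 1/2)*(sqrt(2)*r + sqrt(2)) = 2*r^4 - r^3 + 25*sqrt(2)*r^3/2 - 25*sqrt(2)*r^2/4 + 3*r^2 - 75*sqrt(2)*r/4 - 3*r - 9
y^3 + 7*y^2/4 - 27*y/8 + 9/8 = (y - 3/4)*(y - 1/2)*(y + 3)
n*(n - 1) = n^2 - n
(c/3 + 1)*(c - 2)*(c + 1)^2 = c^4/3 + c^3 - c^2 - 11*c/3 - 2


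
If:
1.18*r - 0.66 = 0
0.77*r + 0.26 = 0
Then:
No Solution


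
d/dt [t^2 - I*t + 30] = 2*t - I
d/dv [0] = 0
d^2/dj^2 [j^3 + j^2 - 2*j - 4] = 6*j + 2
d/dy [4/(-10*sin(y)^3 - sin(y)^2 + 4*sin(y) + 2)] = 8*(15*sin(y)^2 + sin(y) - 2)*cos(y)/(10*sin(y)^3 + sin(y)^2 - 4*sin(y) - 2)^2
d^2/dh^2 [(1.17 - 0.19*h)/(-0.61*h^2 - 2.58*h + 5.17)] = ((0.447 - 0.6954*h)*(0.61*h^2 + 2.58*h - 5.17) + (0.19*h - 1.17)*(1.22*h + 2.58)*(2.44*h + 5.16))/(0.61*h^2 + 2.58*h - 5.17)^3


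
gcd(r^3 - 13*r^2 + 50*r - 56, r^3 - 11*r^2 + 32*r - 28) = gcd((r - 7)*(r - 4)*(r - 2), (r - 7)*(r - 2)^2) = r^2 - 9*r + 14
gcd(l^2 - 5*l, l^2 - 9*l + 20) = l - 5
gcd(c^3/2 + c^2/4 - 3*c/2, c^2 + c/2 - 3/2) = 1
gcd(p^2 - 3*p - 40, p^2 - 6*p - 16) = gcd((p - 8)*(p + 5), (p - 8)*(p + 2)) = p - 8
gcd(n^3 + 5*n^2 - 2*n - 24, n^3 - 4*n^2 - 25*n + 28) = n + 4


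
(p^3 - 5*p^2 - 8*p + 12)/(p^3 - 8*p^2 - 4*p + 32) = (p^2 - 7*p + 6)/(p^2 - 10*p + 16)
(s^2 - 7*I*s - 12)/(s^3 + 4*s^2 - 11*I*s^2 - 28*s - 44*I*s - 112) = (s - 3*I)/(s^2 + s*(4 - 7*I) - 28*I)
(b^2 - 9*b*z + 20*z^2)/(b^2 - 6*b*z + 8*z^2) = (-b + 5*z)/(-b + 2*z)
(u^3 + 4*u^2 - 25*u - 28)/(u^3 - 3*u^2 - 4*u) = (u + 7)/u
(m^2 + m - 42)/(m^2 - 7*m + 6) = (m + 7)/(m - 1)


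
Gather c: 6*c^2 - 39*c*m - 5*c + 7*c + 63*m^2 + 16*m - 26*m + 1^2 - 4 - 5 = 6*c^2 + c*(2 - 39*m) + 63*m^2 - 10*m - 8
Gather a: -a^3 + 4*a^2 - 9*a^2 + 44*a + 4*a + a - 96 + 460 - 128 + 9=-a^3 - 5*a^2 + 49*a + 245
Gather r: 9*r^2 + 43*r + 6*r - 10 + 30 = 9*r^2 + 49*r + 20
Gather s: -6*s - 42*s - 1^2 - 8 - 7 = -48*s - 16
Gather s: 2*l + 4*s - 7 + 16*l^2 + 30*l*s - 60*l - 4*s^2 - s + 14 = 16*l^2 - 58*l - 4*s^2 + s*(30*l + 3) + 7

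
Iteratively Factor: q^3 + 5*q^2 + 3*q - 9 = (q + 3)*(q^2 + 2*q - 3) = (q + 3)^2*(q - 1)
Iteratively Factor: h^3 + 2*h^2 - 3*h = (h - 1)*(h^2 + 3*h) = (h - 1)*(h + 3)*(h)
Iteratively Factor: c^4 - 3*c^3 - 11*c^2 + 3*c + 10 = (c + 2)*(c^3 - 5*c^2 - c + 5) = (c - 1)*(c + 2)*(c^2 - 4*c - 5) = (c - 5)*(c - 1)*(c + 2)*(c + 1)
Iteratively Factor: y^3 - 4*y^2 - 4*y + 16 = (y - 4)*(y^2 - 4) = (y - 4)*(y + 2)*(y - 2)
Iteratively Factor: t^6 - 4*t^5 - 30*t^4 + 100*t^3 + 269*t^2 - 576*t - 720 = (t + 1)*(t^5 - 5*t^4 - 25*t^3 + 125*t^2 + 144*t - 720) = (t - 4)*(t + 1)*(t^4 - t^3 - 29*t^2 + 9*t + 180) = (t - 5)*(t - 4)*(t + 1)*(t^3 + 4*t^2 - 9*t - 36) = (t - 5)*(t - 4)*(t + 1)*(t + 4)*(t^2 - 9) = (t - 5)*(t - 4)*(t - 3)*(t + 1)*(t + 4)*(t + 3)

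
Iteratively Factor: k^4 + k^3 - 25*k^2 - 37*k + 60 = (k - 1)*(k^3 + 2*k^2 - 23*k - 60) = (k - 1)*(k + 4)*(k^2 - 2*k - 15) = (k - 1)*(k + 3)*(k + 4)*(k - 5)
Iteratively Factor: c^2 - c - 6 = (c + 2)*(c - 3)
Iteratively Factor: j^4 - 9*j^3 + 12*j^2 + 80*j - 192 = (j - 4)*(j^3 - 5*j^2 - 8*j + 48) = (j - 4)^2*(j^2 - j - 12) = (j - 4)^3*(j + 3)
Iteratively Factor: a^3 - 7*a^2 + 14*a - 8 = (a - 4)*(a^2 - 3*a + 2) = (a - 4)*(a - 1)*(a - 2)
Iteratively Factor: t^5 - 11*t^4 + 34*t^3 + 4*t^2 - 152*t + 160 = (t - 2)*(t^4 - 9*t^3 + 16*t^2 + 36*t - 80) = (t - 5)*(t - 2)*(t^3 - 4*t^2 - 4*t + 16) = (t - 5)*(t - 2)^2*(t^2 - 2*t - 8) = (t - 5)*(t - 4)*(t - 2)^2*(t + 2)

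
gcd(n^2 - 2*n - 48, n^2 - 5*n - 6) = 1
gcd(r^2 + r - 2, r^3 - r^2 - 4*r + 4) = r^2 + r - 2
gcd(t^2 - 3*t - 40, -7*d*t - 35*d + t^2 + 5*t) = t + 5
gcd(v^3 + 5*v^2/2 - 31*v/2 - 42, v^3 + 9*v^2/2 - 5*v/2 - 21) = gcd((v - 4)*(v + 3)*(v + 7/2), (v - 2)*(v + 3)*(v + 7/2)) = v^2 + 13*v/2 + 21/2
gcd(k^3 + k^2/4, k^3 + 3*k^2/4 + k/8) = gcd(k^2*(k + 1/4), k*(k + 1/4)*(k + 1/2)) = k^2 + k/4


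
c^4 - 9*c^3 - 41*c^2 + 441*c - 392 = (c - 8)*(c - 7)*(c - 1)*(c + 7)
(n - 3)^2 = n^2 - 6*n + 9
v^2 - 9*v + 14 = (v - 7)*(v - 2)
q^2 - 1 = (q - 1)*(q + 1)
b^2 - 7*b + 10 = (b - 5)*(b - 2)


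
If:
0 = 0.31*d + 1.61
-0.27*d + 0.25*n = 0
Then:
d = -5.19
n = -5.61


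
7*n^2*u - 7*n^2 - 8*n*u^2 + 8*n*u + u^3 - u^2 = (-7*n + u)*(-n + u)*(u - 1)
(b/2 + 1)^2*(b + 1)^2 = b^4/4 + 3*b^3/2 + 13*b^2/4 + 3*b + 1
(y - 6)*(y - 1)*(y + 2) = y^3 - 5*y^2 - 8*y + 12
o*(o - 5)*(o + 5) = o^3 - 25*o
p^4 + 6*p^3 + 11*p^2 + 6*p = p*(p + 1)*(p + 2)*(p + 3)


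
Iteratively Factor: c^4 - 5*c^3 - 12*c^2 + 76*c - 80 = (c - 5)*(c^3 - 12*c + 16) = (c - 5)*(c - 2)*(c^2 + 2*c - 8) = (c - 5)*(c - 2)^2*(c + 4)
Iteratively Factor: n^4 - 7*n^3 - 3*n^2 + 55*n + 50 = (n + 2)*(n^3 - 9*n^2 + 15*n + 25) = (n - 5)*(n + 2)*(n^2 - 4*n - 5) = (n - 5)*(n + 1)*(n + 2)*(n - 5)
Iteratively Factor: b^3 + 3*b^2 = (b + 3)*(b^2) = b*(b + 3)*(b)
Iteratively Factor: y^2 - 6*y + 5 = (y - 1)*(y - 5)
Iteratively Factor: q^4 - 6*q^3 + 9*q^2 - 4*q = (q - 1)*(q^3 - 5*q^2 + 4*q) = q*(q - 1)*(q^2 - 5*q + 4) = q*(q - 1)^2*(q - 4)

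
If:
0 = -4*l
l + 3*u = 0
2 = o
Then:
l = 0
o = 2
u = 0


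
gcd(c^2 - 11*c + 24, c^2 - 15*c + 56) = c - 8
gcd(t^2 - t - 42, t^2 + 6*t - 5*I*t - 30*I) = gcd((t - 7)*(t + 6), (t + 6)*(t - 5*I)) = t + 6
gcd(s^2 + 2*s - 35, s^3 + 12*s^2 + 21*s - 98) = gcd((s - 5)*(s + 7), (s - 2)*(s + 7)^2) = s + 7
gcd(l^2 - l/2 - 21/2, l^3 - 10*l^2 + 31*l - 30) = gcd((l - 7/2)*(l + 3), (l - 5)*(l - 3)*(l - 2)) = 1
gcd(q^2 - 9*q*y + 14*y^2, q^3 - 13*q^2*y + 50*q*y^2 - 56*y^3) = q^2 - 9*q*y + 14*y^2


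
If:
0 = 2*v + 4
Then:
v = -2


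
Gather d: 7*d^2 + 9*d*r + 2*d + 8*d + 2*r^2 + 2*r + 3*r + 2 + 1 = 7*d^2 + d*(9*r + 10) + 2*r^2 + 5*r + 3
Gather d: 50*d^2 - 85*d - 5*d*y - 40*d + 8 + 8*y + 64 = 50*d^2 + d*(-5*y - 125) + 8*y + 72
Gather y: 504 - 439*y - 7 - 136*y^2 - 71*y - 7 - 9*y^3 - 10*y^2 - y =-9*y^3 - 146*y^2 - 511*y + 490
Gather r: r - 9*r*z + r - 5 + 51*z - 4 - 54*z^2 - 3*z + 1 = r*(2 - 9*z) - 54*z^2 + 48*z - 8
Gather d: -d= -d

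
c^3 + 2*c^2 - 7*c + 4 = (c - 1)^2*(c + 4)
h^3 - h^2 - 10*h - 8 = (h - 4)*(h + 1)*(h + 2)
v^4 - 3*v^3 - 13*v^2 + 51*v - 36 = (v - 3)^2*(v - 1)*(v + 4)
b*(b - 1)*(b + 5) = b^3 + 4*b^2 - 5*b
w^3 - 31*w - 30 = (w - 6)*(w + 1)*(w + 5)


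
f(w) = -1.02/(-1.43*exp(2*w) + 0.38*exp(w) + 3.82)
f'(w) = -1.02*(2.86*exp(2*w) - 0.38*exp(w))/(-1.43*exp(2*w) + 0.38*exp(w) + 3.82)^2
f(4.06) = 0.00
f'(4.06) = -0.00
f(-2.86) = -0.27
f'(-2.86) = 0.00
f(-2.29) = -0.27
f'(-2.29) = 0.00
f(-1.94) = -0.27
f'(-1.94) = -0.00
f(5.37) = 0.00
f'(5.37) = -0.00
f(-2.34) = -0.27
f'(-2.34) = 0.00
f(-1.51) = -0.27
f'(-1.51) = -0.00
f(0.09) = -0.40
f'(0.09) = -0.48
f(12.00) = 0.00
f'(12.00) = 0.00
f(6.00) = 0.00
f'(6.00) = 0.00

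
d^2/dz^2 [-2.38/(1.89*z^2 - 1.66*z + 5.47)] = (17.003196*z^2 - 14.934024*z - 2.38*(3.78*z - 1.66)*(7.56*z - 3.32) + 49.210308)/(1.89*z^2 - 1.66*z + 5.47)^3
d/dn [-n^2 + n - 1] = 1 - 2*n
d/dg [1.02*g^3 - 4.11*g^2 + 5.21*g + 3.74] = 3.06*g^2 - 8.22*g + 5.21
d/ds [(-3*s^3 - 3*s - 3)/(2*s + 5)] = 3*(-4*s^3 - 15*s^2 - 3)/(4*s^2 + 20*s + 25)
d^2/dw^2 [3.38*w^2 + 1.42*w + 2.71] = 6.76000000000000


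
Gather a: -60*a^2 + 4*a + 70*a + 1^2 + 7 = -60*a^2 + 74*a + 8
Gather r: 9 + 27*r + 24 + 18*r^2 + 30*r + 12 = 18*r^2 + 57*r + 45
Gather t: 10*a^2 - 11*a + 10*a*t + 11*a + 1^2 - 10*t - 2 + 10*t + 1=10*a^2 + 10*a*t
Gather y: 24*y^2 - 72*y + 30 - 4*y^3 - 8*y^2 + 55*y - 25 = -4*y^3 + 16*y^2 - 17*y + 5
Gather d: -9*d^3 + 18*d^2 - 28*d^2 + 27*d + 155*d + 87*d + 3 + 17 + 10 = -9*d^3 - 10*d^2 + 269*d + 30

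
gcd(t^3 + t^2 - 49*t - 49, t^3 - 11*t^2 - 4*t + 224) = t - 7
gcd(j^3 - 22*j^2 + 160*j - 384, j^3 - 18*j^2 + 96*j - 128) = j^2 - 16*j + 64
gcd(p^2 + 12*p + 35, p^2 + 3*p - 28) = p + 7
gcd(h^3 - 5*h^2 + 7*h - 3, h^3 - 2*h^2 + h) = h^2 - 2*h + 1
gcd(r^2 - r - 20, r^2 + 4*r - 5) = 1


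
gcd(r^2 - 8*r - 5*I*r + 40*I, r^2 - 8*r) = r - 8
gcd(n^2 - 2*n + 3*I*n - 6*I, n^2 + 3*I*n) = n + 3*I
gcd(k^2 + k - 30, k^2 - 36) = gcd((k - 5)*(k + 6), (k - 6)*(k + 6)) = k + 6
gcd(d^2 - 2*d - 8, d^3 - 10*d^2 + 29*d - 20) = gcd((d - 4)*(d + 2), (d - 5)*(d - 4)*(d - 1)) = d - 4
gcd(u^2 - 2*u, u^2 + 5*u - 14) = u - 2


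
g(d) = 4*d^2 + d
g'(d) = 8*d + 1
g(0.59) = 1.98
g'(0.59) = 5.72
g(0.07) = 0.09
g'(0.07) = 1.56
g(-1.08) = 3.59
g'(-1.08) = -7.64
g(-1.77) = 10.76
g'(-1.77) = -13.16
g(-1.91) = 12.68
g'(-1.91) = -14.28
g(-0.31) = 0.07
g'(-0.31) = -1.48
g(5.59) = 130.58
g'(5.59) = 45.72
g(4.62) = 90.00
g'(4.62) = 37.96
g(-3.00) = 33.00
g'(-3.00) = -23.00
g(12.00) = 588.00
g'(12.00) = 97.00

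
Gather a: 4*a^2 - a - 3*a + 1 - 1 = 4*a^2 - 4*a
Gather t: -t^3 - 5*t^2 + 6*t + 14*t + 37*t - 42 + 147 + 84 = -t^3 - 5*t^2 + 57*t + 189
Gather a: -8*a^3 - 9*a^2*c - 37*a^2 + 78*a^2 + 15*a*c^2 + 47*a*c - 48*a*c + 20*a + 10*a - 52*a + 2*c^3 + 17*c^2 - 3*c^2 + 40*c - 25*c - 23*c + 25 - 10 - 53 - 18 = -8*a^3 + a^2*(41 - 9*c) + a*(15*c^2 - c - 22) + 2*c^3 + 14*c^2 - 8*c - 56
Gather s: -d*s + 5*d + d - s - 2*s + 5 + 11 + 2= 6*d + s*(-d - 3) + 18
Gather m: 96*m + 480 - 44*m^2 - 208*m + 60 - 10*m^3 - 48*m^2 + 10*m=-10*m^3 - 92*m^2 - 102*m + 540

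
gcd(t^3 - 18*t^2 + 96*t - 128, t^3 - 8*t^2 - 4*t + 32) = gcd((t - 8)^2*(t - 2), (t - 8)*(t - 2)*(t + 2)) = t^2 - 10*t + 16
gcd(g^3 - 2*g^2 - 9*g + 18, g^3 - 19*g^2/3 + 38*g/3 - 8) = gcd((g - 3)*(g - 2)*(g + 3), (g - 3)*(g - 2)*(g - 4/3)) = g^2 - 5*g + 6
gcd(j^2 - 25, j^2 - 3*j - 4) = 1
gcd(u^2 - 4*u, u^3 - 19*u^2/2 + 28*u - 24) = u - 4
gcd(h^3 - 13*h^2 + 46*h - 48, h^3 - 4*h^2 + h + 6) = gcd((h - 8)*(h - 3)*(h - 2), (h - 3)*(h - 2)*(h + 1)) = h^2 - 5*h + 6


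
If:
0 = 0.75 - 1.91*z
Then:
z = 0.39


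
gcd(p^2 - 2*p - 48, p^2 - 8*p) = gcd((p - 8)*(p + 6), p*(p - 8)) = p - 8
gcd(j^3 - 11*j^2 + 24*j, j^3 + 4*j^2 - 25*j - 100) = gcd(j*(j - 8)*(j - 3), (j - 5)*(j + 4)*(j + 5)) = 1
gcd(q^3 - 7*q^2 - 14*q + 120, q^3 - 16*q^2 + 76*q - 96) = q - 6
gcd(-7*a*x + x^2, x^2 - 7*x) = x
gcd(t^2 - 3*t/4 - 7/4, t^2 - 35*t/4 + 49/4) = t - 7/4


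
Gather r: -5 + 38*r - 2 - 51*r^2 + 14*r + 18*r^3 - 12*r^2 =18*r^3 - 63*r^2 + 52*r - 7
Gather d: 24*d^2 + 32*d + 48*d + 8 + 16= 24*d^2 + 80*d + 24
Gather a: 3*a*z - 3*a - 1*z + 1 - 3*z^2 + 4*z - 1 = a*(3*z - 3) - 3*z^2 + 3*z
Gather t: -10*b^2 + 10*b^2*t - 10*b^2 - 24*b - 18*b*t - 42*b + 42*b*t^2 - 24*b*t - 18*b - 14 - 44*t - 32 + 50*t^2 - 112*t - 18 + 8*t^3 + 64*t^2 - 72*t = -20*b^2 - 84*b + 8*t^3 + t^2*(42*b + 114) + t*(10*b^2 - 42*b - 228) - 64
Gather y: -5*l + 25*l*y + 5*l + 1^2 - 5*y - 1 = y*(25*l - 5)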